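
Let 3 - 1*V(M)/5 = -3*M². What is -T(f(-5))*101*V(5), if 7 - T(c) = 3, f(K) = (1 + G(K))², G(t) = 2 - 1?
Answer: -157560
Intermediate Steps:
G(t) = 1
V(M) = 15 + 15*M² (V(M) = 15 - (-15)*M² = 15 + 15*M²)
f(K) = 4 (f(K) = (1 + 1)² = 2² = 4)
T(c) = 4 (T(c) = 7 - 1*3 = 7 - 3 = 4)
-T(f(-5))*101*V(5) = -4*101*(15 + 15*5²) = -404*(15 + 15*25) = -404*(15 + 375) = -404*390 = -1*157560 = -157560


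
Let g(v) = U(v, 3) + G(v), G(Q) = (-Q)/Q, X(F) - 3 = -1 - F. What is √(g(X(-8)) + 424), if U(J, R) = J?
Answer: √433 ≈ 20.809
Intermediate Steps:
X(F) = 2 - F (X(F) = 3 + (-1 - F) = 2 - F)
G(Q) = -1
g(v) = -1 + v (g(v) = v - 1 = -1 + v)
√(g(X(-8)) + 424) = √((-1 + (2 - 1*(-8))) + 424) = √((-1 + (2 + 8)) + 424) = √((-1 + 10) + 424) = √(9 + 424) = √433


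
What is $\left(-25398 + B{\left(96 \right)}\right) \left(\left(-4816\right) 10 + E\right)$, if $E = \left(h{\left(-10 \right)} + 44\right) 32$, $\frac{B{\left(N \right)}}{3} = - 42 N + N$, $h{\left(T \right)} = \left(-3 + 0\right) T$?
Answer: $1703737152$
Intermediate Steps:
$h{\left(T \right)} = - 3 T$
$B{\left(N \right)} = - 123 N$ ($B{\left(N \right)} = 3 \left(- 42 N + N\right) = 3 \left(- 41 N\right) = - 123 N$)
$E = 2368$ ($E = \left(\left(-3\right) \left(-10\right) + 44\right) 32 = \left(30 + 44\right) 32 = 74 \cdot 32 = 2368$)
$\left(-25398 + B{\left(96 \right)}\right) \left(\left(-4816\right) 10 + E\right) = \left(-25398 - 11808\right) \left(\left(-4816\right) 10 + 2368\right) = \left(-25398 - 11808\right) \left(-48160 + 2368\right) = \left(-37206\right) \left(-45792\right) = 1703737152$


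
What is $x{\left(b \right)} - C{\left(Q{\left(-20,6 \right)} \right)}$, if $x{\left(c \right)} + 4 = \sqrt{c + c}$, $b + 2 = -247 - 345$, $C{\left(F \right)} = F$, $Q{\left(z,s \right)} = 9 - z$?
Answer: $-33 + 6 i \sqrt{33} \approx -33.0 + 34.467 i$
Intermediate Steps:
$b = -594$ ($b = -2 - 592 = -594$)
$x{\left(c \right)} = -4 + \sqrt{2} \sqrt{c}$ ($x{\left(c \right)} = -4 + \sqrt{c + c} = -4 + \sqrt{2 c} = -4 + \sqrt{2} \sqrt{c}$)
$x{\left(b \right)} - C{\left(Q{\left(-20,6 \right)} \right)} = \left(-4 + \sqrt{2} \sqrt{-594}\right) - \left(9 - -20\right) = \left(-4 + \sqrt{2} \cdot 3 i \sqrt{66}\right) - \left(9 + 20\right) = \left(-4 + 6 i \sqrt{33}\right) - 29 = -33 + 6 i \sqrt{33}$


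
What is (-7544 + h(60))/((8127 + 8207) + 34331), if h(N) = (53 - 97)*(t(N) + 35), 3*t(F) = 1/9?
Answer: -245312/1367955 ≈ -0.17933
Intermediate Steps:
t(F) = 1/27 (t(F) = (⅓)/9 = (⅓)*(⅑) = 1/27)
h(N) = -41624/27 (h(N) = (53 - 97)*(1/27 + 35) = -44*946/27 = -41624/27)
(-7544 + h(60))/((8127 + 8207) + 34331) = (-7544 - 41624/27)/((8127 + 8207) + 34331) = -245312/(27*(16334 + 34331)) = -245312/27/50665 = -245312/27*1/50665 = -245312/1367955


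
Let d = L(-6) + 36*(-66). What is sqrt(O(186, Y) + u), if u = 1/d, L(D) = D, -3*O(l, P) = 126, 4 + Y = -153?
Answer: I*sqrt(238307190)/2382 ≈ 6.4808*I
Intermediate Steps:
Y = -157 (Y = -4 - 153 = -157)
O(l, P) = -42 (O(l, P) = -1/3*126 = -42)
d = -2382 (d = -6 + 36*(-66) = -6 - 2376 = -2382)
u = -1/2382 (u = 1/(-2382) = -1/2382 ≈ -0.00041982)
sqrt(O(186, Y) + u) = sqrt(-42 - 1/2382) = sqrt(-100045/2382) = I*sqrt(238307190)/2382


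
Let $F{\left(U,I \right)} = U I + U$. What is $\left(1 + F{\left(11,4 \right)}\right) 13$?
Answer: $728$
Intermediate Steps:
$F{\left(U,I \right)} = U + I U$ ($F{\left(U,I \right)} = I U + U = U + I U$)
$\left(1 + F{\left(11,4 \right)}\right) 13 = \left(1 + 11 \left(1 + 4\right)\right) 13 = \left(1 + 11 \cdot 5\right) 13 = \left(1 + 55\right) 13 = 56 \cdot 13 = 728$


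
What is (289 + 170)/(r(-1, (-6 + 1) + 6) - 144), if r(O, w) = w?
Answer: -459/143 ≈ -3.2098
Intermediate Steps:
(289 + 170)/(r(-1, (-6 + 1) + 6) - 144) = (289 + 170)/(((-6 + 1) + 6) - 144) = 459/((-5 + 6) - 144) = 459/(1 - 144) = 459/(-143) = 459*(-1/143) = -459/143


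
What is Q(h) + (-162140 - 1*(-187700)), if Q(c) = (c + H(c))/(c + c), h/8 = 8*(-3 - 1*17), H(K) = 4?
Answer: 16358719/640 ≈ 25561.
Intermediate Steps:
h = -1280 (h = 8*(8*(-3 - 1*17)) = 8*(8*(-3 - 17)) = 8*(8*(-20)) = 8*(-160) = -1280)
Q(c) = (4 + c)/(2*c) (Q(c) = (c + 4)/(c + c) = (4 + c)/((2*c)) = (4 + c)*(1/(2*c)) = (4 + c)/(2*c))
Q(h) + (-162140 - 1*(-187700)) = (½)*(4 - 1280)/(-1280) + (-162140 - 1*(-187700)) = (½)*(-1/1280)*(-1276) + (-162140 + 187700) = 319/640 + 25560 = 16358719/640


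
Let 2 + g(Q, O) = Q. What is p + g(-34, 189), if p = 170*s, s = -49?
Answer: -8366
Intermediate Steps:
g(Q, O) = -2 + Q
p = -8330 (p = 170*(-49) = -8330)
p + g(-34, 189) = -8330 + (-2 - 34) = -8330 - 36 = -8366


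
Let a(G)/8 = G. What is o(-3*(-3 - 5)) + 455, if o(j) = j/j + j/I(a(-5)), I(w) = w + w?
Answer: 4557/10 ≈ 455.70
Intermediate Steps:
a(G) = 8*G
I(w) = 2*w
o(j) = 1 - j/80 (o(j) = j/j + j/((2*(8*(-5)))) = 1 + j/((2*(-40))) = 1 + j/(-80) = 1 + j*(-1/80) = 1 - j/80)
o(-3*(-3 - 5)) + 455 = (1 - (-3)*(-3 - 5)/80) + 455 = (1 - (-3)*(-8)/80) + 455 = (1 - 1/80*24) + 455 = (1 - 3/10) + 455 = 7/10 + 455 = 4557/10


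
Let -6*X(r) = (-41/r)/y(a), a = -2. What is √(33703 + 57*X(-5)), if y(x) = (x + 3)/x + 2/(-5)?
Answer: √304106/3 ≈ 183.82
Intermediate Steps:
y(x) = -⅖ + (3 + x)/x (y(x) = (3 + x)/x + 2*(-⅕) = (3 + x)/x - ⅖ = -⅖ + (3 + x)/x)
X(r) = -205/(27*r) (X(r) = -(-41/r)/(6*(⅗ + 3/(-2))) = -(-41/r)/(6*(⅗ + 3*(-½))) = -(-41/r)/(6*(⅗ - 3/2)) = -(-41/r)/(6*(-9/10)) = -(-41/r)*(-10)/(6*9) = -205/(27*r))
√(33703 + 57*X(-5)) = √(33703 + 57*(-205/27/(-5))) = √(33703 + 57*(-205/27*(-⅕))) = √(33703 + 57*(41/27)) = √(33703 + 779/9) = √(304106/9) = √304106/3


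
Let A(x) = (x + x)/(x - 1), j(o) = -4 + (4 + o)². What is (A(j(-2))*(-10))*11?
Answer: 0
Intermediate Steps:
A(x) = 2*x/(-1 + x) (A(x) = (2*x)/(-1 + x) = 2*x/(-1 + x))
(A(j(-2))*(-10))*11 = ((2*(-4 + (4 - 2)²)/(-1 + (-4 + (4 - 2)²)))*(-10))*11 = ((2*(-4 + 2²)/(-1 + (-4 + 2²)))*(-10))*11 = ((2*(-4 + 4)/(-1 + (-4 + 4)))*(-10))*11 = ((2*0/(-1 + 0))*(-10))*11 = ((2*0/(-1))*(-10))*11 = ((2*0*(-1))*(-10))*11 = (0*(-10))*11 = 0*11 = 0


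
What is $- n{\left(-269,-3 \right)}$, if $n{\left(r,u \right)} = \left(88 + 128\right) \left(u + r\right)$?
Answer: $58752$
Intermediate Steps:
$n{\left(r,u \right)} = 216 r + 216 u$ ($n{\left(r,u \right)} = 216 \left(r + u\right) = 216 r + 216 u$)
$- n{\left(-269,-3 \right)} = - (216 \left(-269\right) + 216 \left(-3\right)) = - (-58104 - 648) = \left(-1\right) \left(-58752\right) = 58752$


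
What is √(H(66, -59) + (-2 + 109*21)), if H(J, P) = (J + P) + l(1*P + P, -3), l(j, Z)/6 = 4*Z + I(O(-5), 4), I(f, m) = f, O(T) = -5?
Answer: 4*√137 ≈ 46.819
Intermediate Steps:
l(j, Z) = -30 + 24*Z (l(j, Z) = 6*(4*Z - 5) = 6*(-5 + 4*Z) = -30 + 24*Z)
H(J, P) = -102 + J + P (H(J, P) = (J + P) + (-30 + 24*(-3)) = (J + P) + (-30 - 72) = (J + P) - 102 = -102 + J + P)
√(H(66, -59) + (-2 + 109*21)) = √((-102 + 66 - 59) + (-2 + 109*21)) = √(-95 + (-2 + 2289)) = √(-95 + 2287) = √2192 = 4*√137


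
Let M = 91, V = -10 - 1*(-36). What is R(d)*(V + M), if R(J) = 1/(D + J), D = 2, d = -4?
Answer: -117/2 ≈ -58.500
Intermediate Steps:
R(J) = 1/(2 + J)
V = 26 (V = -10 + 36 = 26)
R(d)*(V + M) = (26 + 91)/(2 - 4) = 117/(-2) = -1/2*117 = -117/2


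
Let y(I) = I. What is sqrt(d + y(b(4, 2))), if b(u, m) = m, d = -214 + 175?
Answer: I*sqrt(37) ≈ 6.0828*I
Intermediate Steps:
d = -39
sqrt(d + y(b(4, 2))) = sqrt(-39 + 2) = sqrt(-37) = I*sqrt(37)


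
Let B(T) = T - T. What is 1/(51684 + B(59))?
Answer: 1/51684 ≈ 1.9348e-5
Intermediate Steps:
B(T) = 0
1/(51684 + B(59)) = 1/(51684 + 0) = 1/51684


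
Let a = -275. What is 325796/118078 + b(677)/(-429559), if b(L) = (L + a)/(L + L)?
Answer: 47372590574975/17169216783277 ≈ 2.7592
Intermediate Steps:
b(L) = (-275 + L)/(2*L) (b(L) = (L - 275)/(L + L) = (-275 + L)/((2*L)) = (-275 + L)*(1/(2*L)) = (-275 + L)/(2*L))
325796/118078 + b(677)/(-429559) = 325796/118078 + ((½)*(-275 + 677)/677)/(-429559) = 325796*(1/118078) + ((½)*(1/677)*402)*(-1/429559) = 162898/59039 + (201/677)*(-1/429559) = 162898/59039 - 201/290811443 = 47372590574975/17169216783277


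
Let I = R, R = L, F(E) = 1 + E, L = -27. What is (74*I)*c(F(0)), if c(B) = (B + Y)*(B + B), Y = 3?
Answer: -15984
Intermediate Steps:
R = -27
c(B) = 2*B*(3 + B) (c(B) = (B + 3)*(B + B) = (3 + B)*(2*B) = 2*B*(3 + B))
I = -27
(74*I)*c(F(0)) = (74*(-27))*(2*(1 + 0)*(3 + (1 + 0))) = -3996*(3 + 1) = -3996*4 = -1998*8 = -15984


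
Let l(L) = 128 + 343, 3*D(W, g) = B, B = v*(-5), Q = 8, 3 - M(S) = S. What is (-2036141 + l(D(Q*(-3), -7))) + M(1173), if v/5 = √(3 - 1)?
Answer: -2036840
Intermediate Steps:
M(S) = 3 - S
v = 5*√2 (v = 5*√(3 - 1) = 5*√2 ≈ 7.0711)
B = -25*√2 (B = (5*√2)*(-5) = -25*√2 ≈ -35.355)
D(W, g) = -25*√2/3 (D(W, g) = (-25*√2)/3 = -25*√2/3)
l(L) = 471
(-2036141 + l(D(Q*(-3), -7))) + M(1173) = (-2036141 + 471) + (3 - 1*1173) = -2035670 + (3 - 1173) = -2035670 - 1170 = -2036840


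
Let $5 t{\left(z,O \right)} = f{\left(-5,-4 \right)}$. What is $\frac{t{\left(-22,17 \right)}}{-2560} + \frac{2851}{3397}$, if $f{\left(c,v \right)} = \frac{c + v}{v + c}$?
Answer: $\frac{36489403}{43481600} \approx 0.83919$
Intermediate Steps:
$f{\left(c,v \right)} = 1$ ($f{\left(c,v \right)} = \frac{c + v}{c + v} = 1$)
$t{\left(z,O \right)} = \frac{1}{5}$ ($t{\left(z,O \right)} = \frac{1}{5} \cdot 1 = \frac{1}{5}$)
$\frac{t{\left(-22,17 \right)}}{-2560} + \frac{2851}{3397} = \frac{1}{5 \left(-2560\right)} + \frac{2851}{3397} = \frac{1}{5} \left(- \frac{1}{2560}\right) + 2851 \cdot \frac{1}{3397} = - \frac{1}{12800} + \frac{2851}{3397} = \frac{36489403}{43481600}$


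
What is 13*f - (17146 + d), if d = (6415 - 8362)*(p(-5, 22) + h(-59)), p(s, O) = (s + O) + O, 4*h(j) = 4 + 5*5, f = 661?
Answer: 325983/4 ≈ 81496.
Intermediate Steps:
h(j) = 29/4 (h(j) = (4 + 5*5)/4 = (4 + 25)/4 = (¼)*29 = 29/4)
p(s, O) = s + 2*O (p(s, O) = (O + s) + O = s + 2*O)
d = -360195/4 (d = (6415 - 8362)*((-5 + 2*22) + 29/4) = -1947*((-5 + 44) + 29/4) = -1947*(39 + 29/4) = -1947*185/4 = -360195/4 ≈ -90049.)
13*f - (17146 + d) = 13*661 - (17146 - 360195/4) = 8593 - 1*(-291611/4) = 8593 + 291611/4 = 325983/4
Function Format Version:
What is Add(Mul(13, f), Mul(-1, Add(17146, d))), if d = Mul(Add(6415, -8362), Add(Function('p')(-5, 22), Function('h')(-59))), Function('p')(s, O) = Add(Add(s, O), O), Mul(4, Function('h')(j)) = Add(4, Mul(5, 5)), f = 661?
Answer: Rational(325983, 4) ≈ 81496.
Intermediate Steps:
Function('h')(j) = Rational(29, 4) (Function('h')(j) = Mul(Rational(1, 4), Add(4, Mul(5, 5))) = Mul(Rational(1, 4), Add(4, 25)) = Mul(Rational(1, 4), 29) = Rational(29, 4))
Function('p')(s, O) = Add(s, Mul(2, O)) (Function('p')(s, O) = Add(Add(O, s), O) = Add(s, Mul(2, O)))
d = Rational(-360195, 4) (d = Mul(Add(6415, -8362), Add(Add(-5, Mul(2, 22)), Rational(29, 4))) = Mul(-1947, Add(Add(-5, 44), Rational(29, 4))) = Mul(-1947, Add(39, Rational(29, 4))) = Mul(-1947, Rational(185, 4)) = Rational(-360195, 4) ≈ -90049.)
Add(Mul(13, f), Mul(-1, Add(17146, d))) = Add(Mul(13, 661), Mul(-1, Add(17146, Rational(-360195, 4)))) = Add(8593, Mul(-1, Rational(-291611, 4))) = Add(8593, Rational(291611, 4)) = Rational(325983, 4)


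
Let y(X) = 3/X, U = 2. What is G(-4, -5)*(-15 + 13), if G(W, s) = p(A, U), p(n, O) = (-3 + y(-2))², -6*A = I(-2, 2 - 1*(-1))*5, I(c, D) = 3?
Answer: -81/2 ≈ -40.500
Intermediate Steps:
A = -5/2 ≈ -2.5000
p(n, O) = 81/4 (p(n, O) = (-3 + 3/(-2))² = (-3 + 3*(-½))² = (-3 - 3/2)² = (-9/2)² = 81/4)
G(W, s) = 81/4
G(-4, -5)*(-15 + 13) = 81*(-15 + 13)/4 = (81/4)*(-2) = -81/2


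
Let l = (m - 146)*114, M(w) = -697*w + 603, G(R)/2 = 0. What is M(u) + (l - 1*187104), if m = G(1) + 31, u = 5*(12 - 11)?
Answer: -203096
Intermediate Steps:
G(R) = 0 (G(R) = 2*0 = 0)
u = 5 (u = 5*1 = 5)
m = 31 (m = 0 + 31 = 31)
M(w) = 603 - 697*w
l = -13110 (l = (31 - 146)*114 = -115*114 = -13110)
M(u) + (l - 1*187104) = (603 - 697*5) + (-13110 - 1*187104) = (603 - 3485) + (-13110 - 187104) = -2882 - 200214 = -203096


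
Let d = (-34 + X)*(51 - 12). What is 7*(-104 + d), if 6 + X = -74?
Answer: -31850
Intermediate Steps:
X = -80 (X = -6 - 74 = -80)
d = -4446 (d = (-34 - 80)*(51 - 12) = -114*39 = -4446)
7*(-104 + d) = 7*(-104 - 4446) = 7*(-4550) = -31850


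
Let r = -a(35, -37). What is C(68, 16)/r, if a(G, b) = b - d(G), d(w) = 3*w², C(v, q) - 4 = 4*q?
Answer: 17/928 ≈ 0.018319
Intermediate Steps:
C(v, q) = 4 + 4*q
a(G, b) = b - 3*G²
r = 3712 (r = -(-37 - 3*35²) = -(-37 - 3*1225) = -(-37 - 3675) = -1*(-3712) = 3712)
C(68, 16)/r = (4 + 4*16)/3712 = (4 + 64)*(1/3712) = 68*(1/3712) = 17/928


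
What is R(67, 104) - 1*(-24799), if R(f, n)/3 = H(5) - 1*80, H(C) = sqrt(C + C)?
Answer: 24559 + 3*sqrt(10) ≈ 24569.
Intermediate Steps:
H(C) = sqrt(2)*sqrt(C) (H(C) = sqrt(2*C) = sqrt(2)*sqrt(C))
R(f, n) = -240 + 3*sqrt(10) (R(f, n) = 3*(sqrt(2)*sqrt(5) - 1*80) = 3*(sqrt(10) - 80) = 3*(-80 + sqrt(10)) = -240 + 3*sqrt(10))
R(67, 104) - 1*(-24799) = (-240 + 3*sqrt(10)) - 1*(-24799) = (-240 + 3*sqrt(10)) + 24799 = 24559 + 3*sqrt(10)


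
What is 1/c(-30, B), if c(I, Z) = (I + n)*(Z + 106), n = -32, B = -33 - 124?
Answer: 1/3162 ≈ 0.00031626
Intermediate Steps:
B = -157
c(I, Z) = (-32 + I)*(106 + Z) (c(I, Z) = (I - 32)*(Z + 106) = (-32 + I)*(106 + Z))
1/c(-30, B) = 1/(-3392 - 32*(-157) + 106*(-30) - 30*(-157)) = 1/(-3392 + 5024 - 3180 + 4710) = 1/3162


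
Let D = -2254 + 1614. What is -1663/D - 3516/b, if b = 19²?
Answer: -1649897/231040 ≈ -7.1412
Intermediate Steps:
D = -640
b = 361
-1663/D - 3516/b = -1663/(-640) - 3516/361 = -1663*(-1/640) - 3516*1/361 = 1663/640 - 3516/361 = -1649897/231040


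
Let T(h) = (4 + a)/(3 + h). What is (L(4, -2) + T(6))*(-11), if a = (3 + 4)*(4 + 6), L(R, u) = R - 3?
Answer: -913/9 ≈ -101.44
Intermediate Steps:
L(R, u) = -3 + R
a = 70 (a = 7*10 = 70)
T(h) = 74/(3 + h) (T(h) = (4 + 70)/(3 + h) = 74/(3 + h))
(L(4, -2) + T(6))*(-11) = ((-3 + 4) + 74/(3 + 6))*(-11) = (1 + 74/9)*(-11) = (83/9)*(-11) = -913/9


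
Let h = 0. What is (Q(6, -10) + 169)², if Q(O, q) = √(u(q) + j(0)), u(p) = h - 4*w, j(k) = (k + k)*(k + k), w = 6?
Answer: 28537 + 676*I*√6 ≈ 28537.0 + 1655.9*I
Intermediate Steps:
j(k) = 4*k² (j(k) = (2*k)*(2*k) = 4*k²)
u(p) = -24 (u(p) = 0 - 4*6 = 0 - 24 = -24)
Q(O, q) = 2*I*√6 (Q(O, q) = √(-24 + 4*0²) = √(-24 + 4*0) = √(-24 + 0) = √(-24) = 2*I*√6)
(Q(6, -10) + 169)² = (2*I*√6 + 169)² = (169 + 2*I*√6)²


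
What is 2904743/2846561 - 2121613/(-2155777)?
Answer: 946252228708/472042364069 ≈ 2.0046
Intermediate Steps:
2904743/2846561 - 2121613/(-2155777) = 2904743*(1/2846561) - 2121613*(-1/2155777) = 2904743/2846561 + 163201/165829 = 946252228708/472042364069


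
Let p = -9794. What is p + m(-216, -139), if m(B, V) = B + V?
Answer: -10149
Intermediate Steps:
p + m(-216, -139) = -9794 + (-216 - 139) = -9794 - 355 = -10149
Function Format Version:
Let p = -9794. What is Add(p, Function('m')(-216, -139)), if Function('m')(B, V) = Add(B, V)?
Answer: -10149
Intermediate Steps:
Add(p, Function('m')(-216, -139)) = Add(-9794, Add(-216, -139)) = Add(-9794, -355) = -10149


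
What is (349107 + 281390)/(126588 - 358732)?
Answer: -630497/232144 ≈ -2.7160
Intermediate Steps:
(349107 + 281390)/(126588 - 358732) = 630497/(-232144) = 630497*(-1/232144) = -630497/232144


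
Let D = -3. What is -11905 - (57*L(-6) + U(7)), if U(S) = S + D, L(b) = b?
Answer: -11567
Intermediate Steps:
U(S) = -3 + S (U(S) = S - 3 = -3 + S)
-11905 - (57*L(-6) + U(7)) = -11905 - (57*(-6) + (-3 + 7)) = -11905 - (-342 + 4) = -11905 - 1*(-338) = -11905 + 338 = -11567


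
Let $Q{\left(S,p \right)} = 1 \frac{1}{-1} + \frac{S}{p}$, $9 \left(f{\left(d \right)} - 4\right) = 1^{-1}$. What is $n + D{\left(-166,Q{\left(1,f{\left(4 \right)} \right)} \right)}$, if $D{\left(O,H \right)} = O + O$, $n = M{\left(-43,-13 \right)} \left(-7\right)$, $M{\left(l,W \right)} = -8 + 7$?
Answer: $-325$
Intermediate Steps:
$f{\left(d \right)} = \frac{37}{9}$ ($f{\left(d \right)} = 4 + \frac{1}{9 \cdot 1} = 4 + \frac{1}{9} \cdot 1 = 4 + \frac{1}{9} = \frac{37}{9}$)
$M{\left(l,W \right)} = -1$
$n = 7$ ($n = \left(-1\right) \left(-7\right) = 7$)
$Q{\left(S,p \right)} = -1 + \frac{S}{p}$ ($Q{\left(S,p \right)} = 1 \left(-1\right) + \frac{S}{p} = -1 + \frac{S}{p}$)
$D{\left(O,H \right)} = 2 O$
$n + D{\left(-166,Q{\left(1,f{\left(4 \right)} \right)} \right)} = 7 + 2 \left(-166\right) = 7 - 332 = -325$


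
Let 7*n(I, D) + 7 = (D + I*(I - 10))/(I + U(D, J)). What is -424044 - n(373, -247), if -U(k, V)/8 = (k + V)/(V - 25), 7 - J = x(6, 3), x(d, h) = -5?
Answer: -8814642645/20783 ≈ -4.2413e+5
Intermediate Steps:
J = 12 (J = 7 - 1*(-5) = 7 + 5 = 12)
U(k, V) = -8*(V + k)/(-25 + V) (U(k, V) = -8*(k + V)/(V - 25) = -8*(V + k)/(-25 + V))
n(I, D) = -1 + (D + I*(-10 + I))/(7*(96/13 + I + 8*D/13)) (n(I, D) = -1 + ((D + I*(I - 10))/(I + 8*(-1*12 - D)/(-25 + 12)))/7 = -1 + ((D + I*(-10 + I))/(I + 8*(-12 - D)/(-13)))/7 = -1 + ((D + I*(-10 + I))/(I + 8*(-1/13)*(-12 - D)))/7 = -1 + ((D + I*(-10 + I))/(I + (96/13 + 8*D/13)))/7 = -1 + ((D + I*(-10 + I))/(96/13 + I + 8*D/13))/7 = -1 + (D + I*(-10 + I))/(7*(96/13 + I + 8*D/13)))
-424044 - n(373, -247) = -424044 - (-672 - 221*373 - 43*(-247) + 13*373**2)/(7*(96 + 8*(-247) + 13*373)) = -424044 - (-672 - 82433 + 10621 + 13*139129)/(7*(96 - 1976 + 4849)) = -424044 - (-672 - 82433 + 10621 + 1808677)/(7*2969) = -424044 - 1736193/(7*2969) = -424044 - 1*1736193/20783 = -424044 - 1736193/20783 = -8814642645/20783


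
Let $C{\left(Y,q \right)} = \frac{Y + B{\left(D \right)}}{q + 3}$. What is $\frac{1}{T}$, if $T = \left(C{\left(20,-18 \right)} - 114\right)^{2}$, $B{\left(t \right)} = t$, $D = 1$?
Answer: $\frac{25}{332929} \approx 7.5091 \cdot 10^{-5}$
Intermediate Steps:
$C{\left(Y,q \right)} = \frac{1 + Y}{3 + q}$ ($C{\left(Y,q \right)} = \frac{Y + 1}{q + 3} = \frac{1 + Y}{3 + q}$)
$T = \frac{332929}{25}$ ($T = \left(\frac{1 + 20}{3 - 18} - 114\right)^{2} = \left(\frac{1}{-15} \cdot 21 - 114\right)^{2} = \left(\left(- \frac{1}{15}\right) 21 - 114\right)^{2} = \left(- \frac{7}{5} - 114\right)^{2} = \left(- \frac{577}{5}\right)^{2} = \frac{332929}{25} \approx 13317.0$)
$\frac{1}{T} = \frac{1}{\frac{332929}{25}} = \frac{25}{332929}$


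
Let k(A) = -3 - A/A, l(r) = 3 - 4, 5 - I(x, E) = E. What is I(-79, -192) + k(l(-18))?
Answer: 193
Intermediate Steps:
I(x, E) = 5 - E
l(r) = -1
k(A) = -4 (k(A) = -3 - 1*1 = -3 - 1 = -4)
I(-79, -192) + k(l(-18)) = (5 - 1*(-192)) - 4 = (5 + 192) - 4 = 197 - 4 = 193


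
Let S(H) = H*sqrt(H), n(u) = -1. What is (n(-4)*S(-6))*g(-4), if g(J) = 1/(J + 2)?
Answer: -3*I*sqrt(6) ≈ -7.3485*I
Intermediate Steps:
S(H) = H**(3/2)
g(J) = 1/(2 + J)
(n(-4)*S(-6))*g(-4) = (-(-6)**(3/2))/(2 - 4) = -(-6)*I*sqrt(6)/(-2) = (6*I*sqrt(6))*(-1/2) = -3*I*sqrt(6)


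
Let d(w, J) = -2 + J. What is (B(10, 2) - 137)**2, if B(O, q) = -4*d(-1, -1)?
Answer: 15625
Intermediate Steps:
B(O, q) = 12 (B(O, q) = -4*(-2 - 1) = -4*(-3) = 12)
(B(10, 2) - 137)**2 = (12 - 137)**2 = (-125)**2 = 15625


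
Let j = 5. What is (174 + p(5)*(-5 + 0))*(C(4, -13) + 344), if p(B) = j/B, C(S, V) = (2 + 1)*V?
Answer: 51545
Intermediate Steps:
C(S, V) = 3*V
p(B) = 5/B
(174 + p(5)*(-5 + 0))*(C(4, -13) + 344) = (174 + (5/5)*(-5 + 0))*(3*(-13) + 344) = (174 + (5*(⅕))*(-5))*(-39 + 344) = (174 + 1*(-5))*305 = (174 - 5)*305 = 169*305 = 51545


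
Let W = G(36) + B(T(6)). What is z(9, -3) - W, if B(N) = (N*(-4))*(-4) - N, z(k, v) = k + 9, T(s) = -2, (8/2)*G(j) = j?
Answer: 39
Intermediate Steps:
G(j) = j/4
z(k, v) = 9 + k
B(N) = 15*N (B(N) = -4*N*(-4) - N = 16*N - N = 15*N)
W = -21 (W = (1/4)*36 + 15*(-2) = 9 - 30 = -21)
z(9, -3) - W = (9 + 9) - 1*(-21) = 18 + 21 = 39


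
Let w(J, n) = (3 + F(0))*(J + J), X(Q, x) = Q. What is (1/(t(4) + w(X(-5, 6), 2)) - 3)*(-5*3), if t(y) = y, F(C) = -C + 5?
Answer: 3435/76 ≈ 45.197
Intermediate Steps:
F(C) = 5 - C
w(J, n) = 16*J (w(J, n) = (3 + (5 - 1*0))*(J + J) = (3 + (5 + 0))*(2*J) = (3 + 5)*(2*J) = 8*(2*J) = 16*J)
(1/(t(4) + w(X(-5, 6), 2)) - 3)*(-5*3) = (1/(4 + 16*(-5)) - 3)*(-5*3) = (1/(4 - 80) - 3)*(-15) = (1/(-76) - 3)*(-15) = (-1/76 - 3)*(-15) = -229/76*(-15) = 3435/76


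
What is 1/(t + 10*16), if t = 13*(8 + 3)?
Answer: 1/303 ≈ 0.0033003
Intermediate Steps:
t = 143 (t = 13*11 = 143)
1/(t + 10*16) = 1/(143 + 10*16) = 1/(143 + 160) = 1/303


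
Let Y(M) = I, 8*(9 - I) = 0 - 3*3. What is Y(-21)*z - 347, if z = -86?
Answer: -4871/4 ≈ -1217.8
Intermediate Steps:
I = 81/8 (I = 9 - (0 - 3*3)/8 = 9 - (0 - 9)/8 = 9 - ⅛*(-9) = 9 + 9/8 = 81/8 ≈ 10.125)
Y(M) = 81/8
Y(-21)*z - 347 = (81/8)*(-86) - 347 = -3483/4 - 347 = -4871/4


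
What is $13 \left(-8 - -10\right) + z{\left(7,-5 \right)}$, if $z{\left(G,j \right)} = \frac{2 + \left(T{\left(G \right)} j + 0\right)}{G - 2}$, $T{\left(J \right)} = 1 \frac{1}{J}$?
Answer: $\frac{919}{35} \approx 26.257$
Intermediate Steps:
$T{\left(J \right)} = \frac{1}{J}$
$z{\left(G,j \right)} = \frac{2 + \frac{j}{G}}{-2 + G}$ ($z{\left(G,j \right)} = \frac{2 + \left(\frac{j}{G} + 0\right)}{G - 2} = \frac{2 + \left(\frac{j}{G} + 0\right)}{-2 + G} = \frac{2 + \frac{j}{G}}{-2 + G}$)
$13 \left(-8 - -10\right) + z{\left(7,-5 \right)} = 13 \left(-8 - -10\right) + \frac{-5 + 2 \cdot 7}{7 \left(-2 + 7\right)} = 13 \left(-8 + 10\right) + \frac{-5 + 14}{7 \cdot 5} = 13 \cdot 2 + \frac{1}{7} \cdot \frac{1}{5} \cdot 9 = 26 + \frac{9}{35} = \frac{919}{35}$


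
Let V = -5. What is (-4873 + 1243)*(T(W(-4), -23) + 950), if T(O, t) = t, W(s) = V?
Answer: -3365010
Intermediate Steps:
W(s) = -5
(-4873 + 1243)*(T(W(-4), -23) + 950) = (-4873 + 1243)*(-23 + 950) = -3630*927 = -3365010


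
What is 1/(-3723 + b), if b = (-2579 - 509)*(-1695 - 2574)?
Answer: 1/13178949 ≈ 7.5879e-8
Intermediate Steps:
b = 13182672 (b = -3088*(-4269) = 13182672)
1/(-3723 + b) = 1/(-3723 + 13182672) = 1/13178949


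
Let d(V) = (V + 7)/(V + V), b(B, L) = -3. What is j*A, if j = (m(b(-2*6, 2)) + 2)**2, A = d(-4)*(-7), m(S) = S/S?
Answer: 189/8 ≈ 23.625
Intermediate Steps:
m(S) = 1
d(V) = (7 + V)/(2*V) (d(V) = (7 + V)/((2*V)) = (7 + V)*(1/(2*V)) = (7 + V)/(2*V))
A = 21/8 (A = ((1/2)*(7 - 4)/(-4))*(-7) = ((1/2)*(-1/4)*3)*(-7) = -3/8*(-7) = 21/8 ≈ 2.6250)
j = 9 (j = (1 + 2)**2 = 3**2 = 9)
j*A = 9*(21/8) = 189/8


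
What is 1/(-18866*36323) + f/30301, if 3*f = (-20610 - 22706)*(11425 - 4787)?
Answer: -197036703930337447/62293073175354 ≈ -3163.1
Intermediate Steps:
f = -287531608/3 (f = ((-20610 - 22706)*(11425 - 4787))/3 = (-43316*6638)/3 = (1/3)*(-287531608) = -287531608/3 ≈ -9.5844e+7)
1/(-18866*36323) + f/30301 = 1/(-18866*36323) - 287531608/3/30301 = -1/18866*1/36323 - 287531608/3*1/30301 = -1/685269718 - 287531608/90903 = -197036703930337447/62293073175354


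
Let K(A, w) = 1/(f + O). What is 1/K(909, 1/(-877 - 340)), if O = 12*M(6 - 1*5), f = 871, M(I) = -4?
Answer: 823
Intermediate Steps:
O = -48 (O = 12*(-4) = -48)
K(A, w) = 1/823 (K(A, w) = 1/(871 - 48) = 1/823)
1/K(909, 1/(-877 - 340)) = 1/(1/823) = 823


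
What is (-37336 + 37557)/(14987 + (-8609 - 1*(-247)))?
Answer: 221/6625 ≈ 0.033359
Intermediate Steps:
(-37336 + 37557)/(14987 + (-8609 - 1*(-247))) = 221/(14987 + (-8609 + 247)) = 221/(14987 - 8362) = 221/6625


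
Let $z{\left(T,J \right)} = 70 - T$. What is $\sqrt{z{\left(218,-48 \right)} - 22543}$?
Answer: $i \sqrt{22691} \approx 150.64 i$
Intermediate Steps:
$\sqrt{z{\left(218,-48 \right)} - 22543} = \sqrt{\left(70 - 218\right) - 22543} = \sqrt{-148 - 22543} = \sqrt{-22691} = i \sqrt{22691}$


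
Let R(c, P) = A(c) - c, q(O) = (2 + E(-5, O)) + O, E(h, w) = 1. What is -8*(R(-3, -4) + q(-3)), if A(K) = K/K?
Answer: -32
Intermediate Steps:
q(O) = 3 + O (q(O) = (2 + 1) + O = 3 + O)
A(K) = 1
R(c, P) = 1 - c
-8*(R(-3, -4) + q(-3)) = -8*((1 - 1*(-3)) + (3 - 3)) = -8*((1 + 3) + 0) = -8*(4 + 0) = -8*4 = -32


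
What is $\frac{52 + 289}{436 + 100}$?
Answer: $\frac{341}{536} \approx 0.63619$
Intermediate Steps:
$\frac{52 + 289}{436 + 100} = \frac{341}{536}$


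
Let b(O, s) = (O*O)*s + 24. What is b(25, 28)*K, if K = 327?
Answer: 5730348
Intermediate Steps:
b(O, s) = 24 + s*O² (b(O, s) = O²*s + 24 = s*O² + 24 = 24 + s*O²)
b(25, 28)*K = (24 + 28*25²)*327 = (24 + 28*625)*327 = (24 + 17500)*327 = 17524*327 = 5730348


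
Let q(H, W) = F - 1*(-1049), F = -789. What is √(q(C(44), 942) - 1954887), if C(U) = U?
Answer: I*√1954627 ≈ 1398.1*I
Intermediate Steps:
q(H, W) = 260 (q(H, W) = -789 - 1*(-1049) = -789 + 1049 = 260)
√(q(C(44), 942) - 1954887) = √(260 - 1954887) = √(-1954627) = I*√1954627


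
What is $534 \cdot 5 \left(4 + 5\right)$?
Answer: $24030$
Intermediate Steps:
$534 \cdot 5 \left(4 + 5\right) = 534 \cdot 5 \cdot 9 = 534 \cdot 45 = 24030$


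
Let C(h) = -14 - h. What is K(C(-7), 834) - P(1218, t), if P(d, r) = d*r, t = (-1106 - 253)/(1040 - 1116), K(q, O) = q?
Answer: -827897/38 ≈ -21787.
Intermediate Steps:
t = 1359/76 (t = -1359/(-76) = -1359*(-1/76) = 1359/76 ≈ 17.882)
K(C(-7), 834) - P(1218, t) = (-14 - 1*(-7)) - 1218*1359/76 = (-14 + 7) - 1*827631/38 = -7 - 827631/38 = -827897/38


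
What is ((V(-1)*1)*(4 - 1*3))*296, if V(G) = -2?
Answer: -592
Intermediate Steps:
((V(-1)*1)*(4 - 1*3))*296 = ((-2*1)*(4 - 1*3))*296 = -2*(4 - 3)*296 = -2*1*296 = -2*296 = -592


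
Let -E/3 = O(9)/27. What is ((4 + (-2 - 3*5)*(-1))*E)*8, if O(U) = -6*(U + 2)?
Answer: 1232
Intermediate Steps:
O(U) = -12 - 6*U (O(U) = -6*(2 + U) = -12 - 6*U)
E = 22/3 (E = -3*(-12 - 6*9)/27 = -3*(-12 - 54)/27 = -(-198)/27 = -3*(-22/9) = 22/3 ≈ 7.3333)
((4 + (-2 - 3*5)*(-1))*E)*8 = ((4 + (-2 - 3*5)*(-1))*(22/3))*8 = ((4 + (-2 - 15)*(-1))*(22/3))*8 = ((4 - 17*(-1))*(22/3))*8 = ((4 + 17)*(22/3))*8 = (21*(22/3))*8 = 154*8 = 1232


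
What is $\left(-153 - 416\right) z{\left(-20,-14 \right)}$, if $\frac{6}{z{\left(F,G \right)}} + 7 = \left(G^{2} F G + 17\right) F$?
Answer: $\frac{3414}{1097947} \approx 0.0031094$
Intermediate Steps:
$z{\left(F,G \right)} = \frac{6}{-7 + F \left(17 + F G^{3}\right)}$ ($z{\left(F,G \right)} = \frac{6}{-7 + \left(G^{2} F G + 17\right) F} = \frac{6}{-7 + \left(F G^{2} G + 17\right) F} = \frac{6}{-7 + \left(F G^{3} + 17\right) F} = \frac{6}{-7 + \left(17 + F G^{3}\right) F} = \frac{6}{-7 + F \left(17 + F G^{3}\right)}$)
$\left(-153 - 416\right) z{\left(-20,-14 \right)} = \left(-153 - 416\right) \frac{6}{-7 + 17 \left(-20\right) + \left(-20\right)^{2} \left(-14\right)^{3}} = - 569 \frac{6}{-7 - 340 + 400 \left(-2744\right)} = - 569 \frac{6}{-7 - 340 - 1097600} = - 569 \frac{6}{-1097947} = - 569 \cdot 6 \left(- \frac{1}{1097947}\right) = \left(-569\right) \left(- \frac{6}{1097947}\right) = \frac{3414}{1097947}$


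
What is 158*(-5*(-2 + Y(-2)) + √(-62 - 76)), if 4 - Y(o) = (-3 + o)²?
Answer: 18170 + 158*I*√138 ≈ 18170.0 + 1856.1*I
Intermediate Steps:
Y(o) = 4 - (-3 + o)²
158*(-5*(-2 + Y(-2)) + √(-62 - 76)) = 158*(-5*(-2 + (4 - (-3 - 2)²)) + √(-62 - 76)) = 158*(-5*(-2 + (4 - 1*(-5)²)) + √(-138)) = 158*(-5*(-2 + (4 - 1*25)) + I*√138) = 158*(-5*(-2 + (4 - 25)) + I*√138) = 158*(-5*(-2 - 21) + I*√138) = 158*(-5*(-23) + I*√138) = 158*(115 + I*√138) = 18170 + 158*I*√138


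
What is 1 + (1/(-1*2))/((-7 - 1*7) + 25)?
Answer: 21/22 ≈ 0.95455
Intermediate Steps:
1 + (1/(-1*2))/((-7 - 1*7) + 25) = 1 + (-1*½)/((-7 - 7) + 25) = 1 - 1/(2*(-14 + 25)) = 1 - ½/11 = 1 - ½*1/11 = 1 - 1/22 = 21/22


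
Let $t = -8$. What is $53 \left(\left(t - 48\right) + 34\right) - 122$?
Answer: $-1288$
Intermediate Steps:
$53 \left(\left(t - 48\right) + 34\right) - 122 = 53 \left(\left(-8 - 48\right) + 34\right) - 122 = 53 \left(-56 + 34\right) - 122 = 53 \left(-22\right) - 122 = -1166 - 122 = -1288$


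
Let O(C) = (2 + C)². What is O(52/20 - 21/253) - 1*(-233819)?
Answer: 374195659071/1600225 ≈ 2.3384e+5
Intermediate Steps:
O(52/20 - 21/253) - 1*(-233819) = (2 + (52/20 - 21/253))² - 1*(-233819) = (2 + (52*(1/20) - 21*1/253))² + 233819 = (2 + (13/5 - 21/253))² + 233819 = (2 + 3184/1265)² + 233819 = (5714/1265)² + 233819 = 32649796/1600225 + 233819 = 374195659071/1600225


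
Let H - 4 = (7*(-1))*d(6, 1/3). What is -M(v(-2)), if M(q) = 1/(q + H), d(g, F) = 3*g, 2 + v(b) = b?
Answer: 1/126 ≈ 0.0079365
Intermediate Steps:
v(b) = -2 + b
H = -122 (H = 4 + (7*(-1))*(3*6) = 4 - 7*18 = 4 - 126 = -122)
M(q) = 1/(-122 + q) (M(q) = 1/(q - 122) = 1/(-122 + q))
-M(v(-2)) = -1/(-122 + (-2 - 2)) = -1/(-122 - 4) = -1/(-126) = -1*(-1/126) = 1/126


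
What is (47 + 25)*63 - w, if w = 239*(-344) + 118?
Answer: 86634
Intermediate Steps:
w = -82098 (w = -82216 + 118 = -82098)
(47 + 25)*63 - w = (47 + 25)*63 - 1*(-82098) = 72*63 + 82098 = 4536 + 82098 = 86634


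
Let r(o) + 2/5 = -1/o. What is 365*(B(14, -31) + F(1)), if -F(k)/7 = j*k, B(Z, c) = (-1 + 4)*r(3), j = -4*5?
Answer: 50297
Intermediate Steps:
r(o) = -⅖ - 1/o
j = -20
B(Z, c) = -11/5 (B(Z, c) = (-1 + 4)*(-⅖ - 1/3) = 3*(-⅖ - 1*⅓) = 3*(-⅖ - ⅓) = 3*(-11/15) = -11/5)
F(k) = 140*k (F(k) = -(-140)*k = 140*k)
365*(B(14, -31) + F(1)) = 365*(-11/5 + 140*1) = 365*(-11/5 + 140) = 365*(689/5) = 50297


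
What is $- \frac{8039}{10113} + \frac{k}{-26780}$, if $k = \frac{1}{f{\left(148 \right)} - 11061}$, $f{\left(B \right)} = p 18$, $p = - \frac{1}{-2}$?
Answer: $- \frac{793107799909}{997723499760} \approx -0.79492$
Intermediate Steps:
$p = \frac{1}{2}$ ($p = \left(-1\right) \left(- \frac{1}{2}\right) = \frac{1}{2} \approx 0.5$)
$f{\left(B \right)} = 9$ ($f{\left(B \right)} = \frac{1}{2} \cdot 18 = 9$)
$k = - \frac{1}{11052}$ ($k = \frac{1}{9 - 11061} = \frac{1}{-11052} = - \frac{1}{11052} \approx -9.0481 \cdot 10^{-5}$)
$- \frac{8039}{10113} + \frac{k}{-26780} = - \frac{8039}{10113} - \frac{1}{11052 \left(-26780\right)} = \left(-8039\right) \frac{1}{10113} - - \frac{1}{295972560} = - \frac{8039}{10113} + \frac{1}{295972560} = - \frac{793107799909}{997723499760}$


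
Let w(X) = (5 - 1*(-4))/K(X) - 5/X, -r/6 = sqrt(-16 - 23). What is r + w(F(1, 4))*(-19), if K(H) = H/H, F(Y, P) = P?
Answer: -589/4 - 6*I*sqrt(39) ≈ -147.25 - 37.47*I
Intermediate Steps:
K(H) = 1
r = -6*I*sqrt(39) (r = -6*sqrt(-16 - 23) = -6*I*sqrt(39) ≈ -37.47*I)
w(X) = 9 - 5/X (w(X) = (5 - 1*(-4))/1 - 5/X = (5 + 4)*1 - 5/X = 9*1 - 5/X = 9 - 5/X)
r + w(F(1, 4))*(-19) = -6*I*sqrt(39) + (9 - 5/4)*(-19) = -6*I*sqrt(39) + (31/4)*(-19) = -6*I*sqrt(39) - 589/4 = -589/4 - 6*I*sqrt(39)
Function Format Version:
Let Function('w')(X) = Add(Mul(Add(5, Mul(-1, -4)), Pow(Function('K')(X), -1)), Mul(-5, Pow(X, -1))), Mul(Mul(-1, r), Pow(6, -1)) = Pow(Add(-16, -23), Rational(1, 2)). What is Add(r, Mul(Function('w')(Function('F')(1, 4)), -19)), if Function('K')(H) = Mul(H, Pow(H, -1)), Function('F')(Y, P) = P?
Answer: Add(Rational(-589, 4), Mul(-6, I, Pow(39, Rational(1, 2)))) ≈ Add(-147.25, Mul(-37.470, I))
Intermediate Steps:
Function('K')(H) = 1
r = Mul(-6, I, Pow(39, Rational(1, 2))) (r = Mul(-6, Pow(Add(-16, -23), Rational(1, 2))) = Mul(-6, Pow(-39, Rational(1, 2))) = Mul(-6, Mul(I, Pow(39, Rational(1, 2)))) = Mul(-6, I, Pow(39, Rational(1, 2))) ≈ Mul(-37.470, I))
Function('w')(X) = Add(9, Mul(-5, Pow(X, -1))) (Function('w')(X) = Add(Mul(Add(5, Mul(-1, -4)), Pow(1, -1)), Mul(-5, Pow(X, -1))) = Add(Mul(Add(5, 4), 1), Mul(-5, Pow(X, -1))) = Add(Mul(9, 1), Mul(-5, Pow(X, -1))) = Add(9, Mul(-5, Pow(X, -1))))
Add(r, Mul(Function('w')(Function('F')(1, 4)), -19)) = Add(Mul(-6, I, Pow(39, Rational(1, 2))), Mul(Add(9, Mul(-5, Pow(4, -1))), -19)) = Add(Mul(-6, I, Pow(39, Rational(1, 2))), Mul(Add(9, Mul(-5, Rational(1, 4))), -19)) = Add(Mul(-6, I, Pow(39, Rational(1, 2))), Mul(Add(9, Rational(-5, 4)), -19)) = Add(Mul(-6, I, Pow(39, Rational(1, 2))), Mul(Rational(31, 4), -19)) = Add(Mul(-6, I, Pow(39, Rational(1, 2))), Rational(-589, 4)) = Add(Rational(-589, 4), Mul(-6, I, Pow(39, Rational(1, 2))))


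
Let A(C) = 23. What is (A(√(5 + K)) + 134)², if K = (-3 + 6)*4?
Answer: 24649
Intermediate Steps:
K = 12 (K = 3*4 = 12)
(A(√(5 + K)) + 134)² = (23 + 134)² = 157² = 24649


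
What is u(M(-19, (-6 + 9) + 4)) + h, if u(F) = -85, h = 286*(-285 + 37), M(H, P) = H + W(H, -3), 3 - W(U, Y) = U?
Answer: -71013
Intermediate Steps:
W(U, Y) = 3 - U
M(H, P) = 3 (M(H, P) = H + (3 - H) = 3)
h = -70928 (h = 286*(-248) = -70928)
u(M(-19, (-6 + 9) + 4)) + h = -85 - 70928 = -71013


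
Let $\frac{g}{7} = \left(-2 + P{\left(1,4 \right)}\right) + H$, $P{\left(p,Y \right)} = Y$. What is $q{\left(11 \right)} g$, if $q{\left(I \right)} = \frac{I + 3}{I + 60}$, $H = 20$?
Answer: $\frac{2156}{71} \approx 30.366$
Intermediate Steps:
$g = 154$ ($g = 7 \left(\left(-2 + 4\right) + 20\right) = 7 \left(2 + 20\right) = 7 \cdot 22 = 154$)
$q{\left(I \right)} = \frac{3 + I}{60 + I}$
$q{\left(11 \right)} g = \frac{3 + 11}{60 + 11} \cdot 154 = \frac{1}{71} \cdot 14 \cdot 154 = \frac{14}{71} \cdot 154 = \frac{2156}{71}$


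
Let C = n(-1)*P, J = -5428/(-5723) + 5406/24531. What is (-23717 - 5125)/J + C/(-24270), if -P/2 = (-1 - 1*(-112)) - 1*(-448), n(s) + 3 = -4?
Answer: -2721675780122/110295015 ≈ -24676.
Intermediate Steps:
n(s) = -7 (n(s) = -3 - 4 = -7)
P = -1118 (P = -2*((-1 - 1*(-112)) - 1*(-448)) = -2*((-1 + 112) + 448) = -2*(111 + 448) = -2*559 = -1118)
J = 54534/46657 (J = -5428*(-1/5723) + 5406*(1/24531) = 92/97 + 106/481 = 54534/46657 ≈ 1.1688)
C = 7826 (C = -7*(-1118) = 7826)
(-23717 - 5125)/J + C/(-24270) = (-23717 - 5125)/(54534/46657) + 7826/(-24270) = -28842*46657/54534 + 7826*(-1/24270) = -224280199/9089 - 3913/12135 = -2721675780122/110295015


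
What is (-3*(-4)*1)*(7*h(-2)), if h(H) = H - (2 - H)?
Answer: -504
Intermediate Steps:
h(H) = -2 + 2*H (h(H) = H + (-2 + H) = -2 + 2*H)
(-3*(-4)*1)*(7*h(-2)) = (-3*(-4)*1)*(7*(-2 + 2*(-2))) = (12*1)*(7*(-2 - 4)) = 12*(7*(-6)) = 12*(-42) = -504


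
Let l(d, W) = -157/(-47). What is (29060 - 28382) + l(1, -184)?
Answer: 32023/47 ≈ 681.34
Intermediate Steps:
l(d, W) = 157/47 (l(d, W) = -157*(-1/47) = 157/47)
(29060 - 28382) + l(1, -184) = (29060 - 28382) + 157/47 = 678 + 157/47 = 32023/47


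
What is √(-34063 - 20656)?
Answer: I*√54719 ≈ 233.92*I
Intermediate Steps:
√(-34063 - 20656) = √(-54719) = I*√54719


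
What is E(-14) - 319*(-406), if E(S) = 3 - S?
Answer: 129531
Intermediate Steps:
E(-14) - 319*(-406) = (3 - 1*(-14)) - 319*(-406) = (3 + 14) + 129514 = 17 + 129514 = 129531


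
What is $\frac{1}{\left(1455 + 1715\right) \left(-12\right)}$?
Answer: $- \frac{1}{38040} \approx -2.6288 \cdot 10^{-5}$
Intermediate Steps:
$\frac{1}{\left(1455 + 1715\right) \left(-12\right)} = \frac{1}{3170 \left(-12\right)} = \frac{1}{-38040} = - \frac{1}{38040}$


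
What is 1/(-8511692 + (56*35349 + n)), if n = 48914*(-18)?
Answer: -1/7412600 ≈ -1.3491e-7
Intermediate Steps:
n = -880452
1/(-8511692 + (56*35349 + n)) = 1/(-8511692 + (56*35349 - 880452)) = 1/(-8511692 + (1979544 - 880452)) = 1/(-8511692 + 1099092) = 1/(-7412600) = -1/7412600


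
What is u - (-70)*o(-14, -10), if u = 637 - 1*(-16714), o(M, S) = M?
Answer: 16371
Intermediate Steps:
u = 17351 (u = 637 + 16714 = 17351)
u - (-70)*o(-14, -10) = 17351 - (-70)*(-14) = 17351 - 1*980 = 17351 - 980 = 16371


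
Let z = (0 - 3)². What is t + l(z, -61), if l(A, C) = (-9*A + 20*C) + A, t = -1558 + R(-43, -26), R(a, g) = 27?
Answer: -2823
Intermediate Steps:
z = 9 (z = (-3)² = 9)
t = -1531 (t = -1558 + 27 = -1531)
l(A, C) = -8*A + 20*C
t + l(z, -61) = -1531 + (-8*9 + 20*(-61)) = -1531 + (-72 - 1220) = -1531 - 1292 = -2823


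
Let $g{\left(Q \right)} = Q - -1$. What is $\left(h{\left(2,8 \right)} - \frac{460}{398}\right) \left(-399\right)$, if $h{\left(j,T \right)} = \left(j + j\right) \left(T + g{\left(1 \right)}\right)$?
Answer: $- \frac{3084270}{199} \approx -15499.0$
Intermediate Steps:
$g{\left(Q \right)} = 1 + Q$ ($g{\left(Q \right)} = Q + 1 = 1 + Q$)
$h{\left(j,T \right)} = 2 j \left(2 + T\right)$ ($h{\left(j,T \right)} = \left(j + j\right) \left(T + \left(1 + 1\right)\right) = 2 j \left(T + 2\right) = 2 j \left(2 + T\right)$)
$\left(h{\left(2,8 \right)} - \frac{460}{398}\right) \left(-399\right) = \left(2 \cdot 2 \left(2 + 8\right) - \frac{460}{398}\right) \left(-399\right) = \left(2 \cdot 2 \cdot 10 - \frac{230}{199}\right) \left(-399\right) = \left(40 - \frac{230}{199}\right) \left(-399\right) = \frac{7730}{199} \left(-399\right) = - \frac{3084270}{199}$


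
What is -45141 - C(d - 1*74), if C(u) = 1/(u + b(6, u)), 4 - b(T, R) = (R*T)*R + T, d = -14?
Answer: -2101494113/46554 ≈ -45141.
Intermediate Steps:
b(T, R) = 4 - T - T*R**2 (b(T, R) = 4 - ((R*T)*R + T) = 4 - (T*R**2 + T) = 4 - (T + T*R**2) = 4 + (-T - T*R**2) = 4 - T - T*R**2)
C(u) = 1/(-2 + u - 6*u**2) (C(u) = 1/(u + (4 - 1*6 - 1*6*u**2)) = 1/(u + (4 - 6 - 6*u**2)) = 1/(u + (-2 - 6*u**2)) = 1/(-2 + u - 6*u**2))
-45141 - C(d - 1*74) = -45141 - (-1)/(2 - (-14 - 1*74) + 6*(-14 - 1*74)**2) = -45141 - (-1)/(2 - (-14 - 74) + 6*(-14 - 74)**2) = -45141 - (-1)/(2 - 1*(-88) + 6*(-88)**2) = -45141 - (-1)/(2 + 88 + 6*7744) = -45141 - (-1)/(2 + 88 + 46464) = -45141 - (-1)/46554 = -45141 - 1*(-1/46554) = -45141 + 1/46554 = -2101494113/46554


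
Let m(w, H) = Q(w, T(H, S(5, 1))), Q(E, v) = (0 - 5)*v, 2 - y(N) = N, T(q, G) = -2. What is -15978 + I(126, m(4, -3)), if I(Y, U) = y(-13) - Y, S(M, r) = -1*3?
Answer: -16089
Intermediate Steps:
S(M, r) = -3
y(N) = 2 - N
Q(E, v) = -5*v
m(w, H) = 10 (m(w, H) = -5*(-2) = 10)
I(Y, U) = 15 - Y (I(Y, U) = (2 - 1*(-13)) - Y = (2 + 13) - Y = 15 - Y)
-15978 + I(126, m(4, -3)) = -15978 + (15 - 1*126) = -15978 + (15 - 126) = -15978 - 111 = -16089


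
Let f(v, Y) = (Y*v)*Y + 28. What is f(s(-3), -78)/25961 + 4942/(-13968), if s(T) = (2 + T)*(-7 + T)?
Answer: 360952481/181311624 ≈ 1.9908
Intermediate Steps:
s(T) = (-7 + T)*(2 + T)
f(v, Y) = 28 + v*Y² (f(v, Y) = v*Y² + 28 = 28 + v*Y²)
f(s(-3), -78)/25961 + 4942/(-13968) = (28 + (-14 + (-3)² - 5*(-3))*(-78)²)/25961 + 4942/(-13968) = (28 + (-14 + 9 + 15)*6084)*(1/25961) + 4942*(-1/13968) = (28 + 10*6084)*(1/25961) - 2471/6984 = (28 + 60840)*(1/25961) - 2471/6984 = 60868*(1/25961) - 2471/6984 = 60868/25961 - 2471/6984 = 360952481/181311624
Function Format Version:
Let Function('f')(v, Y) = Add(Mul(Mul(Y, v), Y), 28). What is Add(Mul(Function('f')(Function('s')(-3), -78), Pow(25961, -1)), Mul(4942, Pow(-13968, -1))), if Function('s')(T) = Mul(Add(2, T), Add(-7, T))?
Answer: Rational(360952481, 181311624) ≈ 1.9908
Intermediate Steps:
Function('s')(T) = Mul(Add(-7, T), Add(2, T))
Function('f')(v, Y) = Add(28, Mul(v, Pow(Y, 2))) (Function('f')(v, Y) = Add(Mul(v, Pow(Y, 2)), 28) = Add(28, Mul(v, Pow(Y, 2))))
Add(Mul(Function('f')(Function('s')(-3), -78), Pow(25961, -1)), Mul(4942, Pow(-13968, -1))) = Add(Mul(Add(28, Mul(Add(-14, Pow(-3, 2), Mul(-5, -3)), Pow(-78, 2))), Pow(25961, -1)), Mul(4942, Pow(-13968, -1))) = Add(Mul(Add(28, Mul(Add(-14, 9, 15), 6084)), Rational(1, 25961)), Mul(4942, Rational(-1, 13968))) = Add(Mul(Add(28, Mul(10, 6084)), Rational(1, 25961)), Rational(-2471, 6984)) = Add(Mul(Add(28, 60840), Rational(1, 25961)), Rational(-2471, 6984)) = Add(Mul(60868, Rational(1, 25961)), Rational(-2471, 6984)) = Add(Rational(60868, 25961), Rational(-2471, 6984)) = Rational(360952481, 181311624)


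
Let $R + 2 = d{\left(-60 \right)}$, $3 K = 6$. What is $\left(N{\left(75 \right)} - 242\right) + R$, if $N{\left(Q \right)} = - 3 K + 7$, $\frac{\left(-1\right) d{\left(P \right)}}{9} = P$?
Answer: $297$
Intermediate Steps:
$K = 2$ ($K = \frac{1}{3} \cdot 6 = 2$)
$d{\left(P \right)} = - 9 P$
$R = 538$ ($R = -2 - -540 = -2 + 540 = 538$)
$N{\left(Q \right)} = 1$ ($N{\left(Q \right)} = \left(-3\right) 2 + 7 = -6 + 7 = 1$)
$\left(N{\left(75 \right)} - 242\right) + R = \left(1 - 242\right) + 538 = -241 + 538 = 297$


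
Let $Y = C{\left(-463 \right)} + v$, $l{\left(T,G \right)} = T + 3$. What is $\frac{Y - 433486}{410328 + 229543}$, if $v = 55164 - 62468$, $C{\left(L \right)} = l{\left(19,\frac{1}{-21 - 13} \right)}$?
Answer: $- \frac{440768}{639871} \approx -0.68884$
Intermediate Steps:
$l{\left(T,G \right)} = 3 + T$
$C{\left(L \right)} = 22$ ($C{\left(L \right)} = 3 + 19 = 22$)
$v = -7304$
$Y = -7282$ ($Y = 22 - 7304 = -7282$)
$\frac{Y - 433486}{410328 + 229543} = \frac{-7282 - 433486}{410328 + 229543} = - \frac{440768}{639871}$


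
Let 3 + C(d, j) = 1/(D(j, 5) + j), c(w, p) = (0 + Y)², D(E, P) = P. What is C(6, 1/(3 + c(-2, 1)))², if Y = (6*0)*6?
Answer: 2025/256 ≈ 7.9102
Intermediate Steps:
Y = 0 (Y = 0*6 = 0)
c(w, p) = 0 (c(w, p) = (0 + 0)² = 0² = 0)
C(d, j) = -3 + 1/(5 + j)
C(6, 1/(3 + c(-2, 1)))² = ((-14 - 3/(3 + 0))/(5 + 1/(3 + 0)))² = ((-14 - 3/3)/(5 + 1/3))² = ((-14 - 3*⅓)/(5 + ⅓))² = ((-14 - 1)/(16/3))² = ((3/16)*(-15))² = (-45/16)² = 2025/256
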